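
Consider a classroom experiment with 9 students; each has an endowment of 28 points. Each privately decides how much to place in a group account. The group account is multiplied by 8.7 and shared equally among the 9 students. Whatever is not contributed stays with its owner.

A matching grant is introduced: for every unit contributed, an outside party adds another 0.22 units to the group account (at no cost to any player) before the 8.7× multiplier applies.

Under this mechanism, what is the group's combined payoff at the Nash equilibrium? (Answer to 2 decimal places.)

2674.73 points

The effective private return per unit is now 8.7 × 1.22 / 9 = 1.1793 > 1, so every player's dominant strategy flips to full contribution.
At the Nash equilibrium everyone contributes 28. Group total payoff = 8.7 × 1.22 × 252 = 2674.73.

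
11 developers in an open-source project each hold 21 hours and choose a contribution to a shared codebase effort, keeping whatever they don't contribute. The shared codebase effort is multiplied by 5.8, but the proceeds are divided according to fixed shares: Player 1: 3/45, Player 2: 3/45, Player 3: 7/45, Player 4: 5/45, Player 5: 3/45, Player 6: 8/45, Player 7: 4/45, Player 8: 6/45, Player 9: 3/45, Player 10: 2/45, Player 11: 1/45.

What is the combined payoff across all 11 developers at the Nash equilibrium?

Each unit j contributes comes back to j as 5.8 × (j's share), so j prefers to contribute only if that share exceeds 1/5.8 = 0.1724; otherwise keeping the unit dominates.
Player 6 alone (share 8/45) is above the threshold, contributing 21; the remaining 10 contribute 0. Total contributed: 21.
The shared codebase effort pays out 5.8 × 21 = 121.80 in total (split across the unequal shares, but the aggregate is all that matters for the group sum).
The 10 free-riders keep 21 each, adding 210. Group total = 210 + 121.80 = 331.80.

331.80 hours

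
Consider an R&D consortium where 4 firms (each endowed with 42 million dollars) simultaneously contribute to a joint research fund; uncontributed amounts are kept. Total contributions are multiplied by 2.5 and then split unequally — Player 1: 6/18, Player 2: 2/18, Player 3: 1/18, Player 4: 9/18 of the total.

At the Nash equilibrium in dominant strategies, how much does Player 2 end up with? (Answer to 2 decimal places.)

Player j's private return per contributed unit is 2.5 × (j's share). Contributing is weakly dominant for j when that share is at least 1/2.5 = 0.4000, and contributing 0 is dominant otherwise.
Player 4 alone (share 9/18) is above the threshold, contributing 42; the remaining 3 contribute 0. Total contributed: 42.
Player 2 keeps 42 and receives 2.5 × 42 × 2/18 = 11.67 from the joint research fund, for a payoff of 53.67.

53.67 million dollars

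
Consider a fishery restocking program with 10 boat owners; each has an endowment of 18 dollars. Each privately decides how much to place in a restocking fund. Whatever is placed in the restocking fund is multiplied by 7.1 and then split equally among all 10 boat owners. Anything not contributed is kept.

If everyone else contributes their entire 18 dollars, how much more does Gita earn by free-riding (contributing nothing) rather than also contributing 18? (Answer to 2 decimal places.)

Switching from a contribution of 18 to 0 lets Gita keep an extra 18 dollars, but lowers the restocking fund by 18, which costs Gita their own share of that drop: 7.1/10 × 18 = 12.78.
Net gain = 18 − 12.78 = 5.22. The private return per contributed unit (0.7100) is below 1, so free-riding is indeed the best response regardless of what the others do.

5.22 dollars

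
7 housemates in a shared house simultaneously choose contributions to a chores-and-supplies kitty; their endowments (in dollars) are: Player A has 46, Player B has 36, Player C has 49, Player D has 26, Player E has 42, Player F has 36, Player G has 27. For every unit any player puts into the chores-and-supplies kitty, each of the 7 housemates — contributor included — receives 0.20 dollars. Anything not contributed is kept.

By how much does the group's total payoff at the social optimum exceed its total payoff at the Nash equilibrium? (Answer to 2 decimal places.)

104.80 dollars

The private return per contributed unit is 0.20 < 1 for everyone, so the Nash equilibrium is zero contribution and the group total is Σ E_j = 46 + 36 + 49 + 26 + 42 + 36 + 27 = 262.
Each contributed unit returns 1.400 to the group, so the social optimum is full contribution by everyone: group total = 1.400 × 262 = 366.80.
Efficiency loss = (1.400 − 1) × 262 = 104.80.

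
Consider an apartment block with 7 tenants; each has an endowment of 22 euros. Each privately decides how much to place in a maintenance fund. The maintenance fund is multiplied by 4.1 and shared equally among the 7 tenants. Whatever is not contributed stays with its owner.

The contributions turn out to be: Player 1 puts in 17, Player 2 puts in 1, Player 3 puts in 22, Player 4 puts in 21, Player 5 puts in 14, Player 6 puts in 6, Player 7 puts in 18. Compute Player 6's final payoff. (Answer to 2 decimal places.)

Total contributed: 17 + 1 + 22 + 21 + 14 + 6 + 18 = 99.
Each receives 4.1 × 99 / 7 = 57.99 from the maintenance fund.
Player 6 keeps 22 − 6 = 16, so Player 6's payoff is 16 + 57.99 = 73.99.

73.99 euros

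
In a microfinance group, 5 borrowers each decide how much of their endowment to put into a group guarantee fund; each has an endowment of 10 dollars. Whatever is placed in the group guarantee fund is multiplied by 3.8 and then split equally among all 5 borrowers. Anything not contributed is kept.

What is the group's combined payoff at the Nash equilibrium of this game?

50.00 dollars

Each contributed unit returns 3.8/5 = 0.7600 to its contributor — below 1 — so contributing 0 is dominant for every player. At the Nash equilibrium everyone keeps their 10, and the group total is 5 × 10 = 50.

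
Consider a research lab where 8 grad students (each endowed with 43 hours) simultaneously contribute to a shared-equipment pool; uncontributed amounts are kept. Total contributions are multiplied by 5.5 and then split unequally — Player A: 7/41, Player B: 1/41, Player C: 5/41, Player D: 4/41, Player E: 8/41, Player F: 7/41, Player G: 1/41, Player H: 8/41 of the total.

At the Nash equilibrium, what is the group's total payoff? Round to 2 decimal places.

731.00 hours

Player j's private return per contributed unit is 5.5 × (j's share). Contributing is weakly dominant for j when that share is at least 1/5.5 = 0.1818, and contributing 0 is dominant otherwise.
Player E and Player H clear that bar, contributing 43 each; the remaining 6 contribute 0. Total contributed: 86.
The shared-equipment pool pays out 5.5 × 86 = 473.00 in total (split across the unequal shares, but the aggregate is all that matters for the group sum).
The 6 free-riders keep 43 each, adding 258. Group total = 258 + 473.00 = 731.00.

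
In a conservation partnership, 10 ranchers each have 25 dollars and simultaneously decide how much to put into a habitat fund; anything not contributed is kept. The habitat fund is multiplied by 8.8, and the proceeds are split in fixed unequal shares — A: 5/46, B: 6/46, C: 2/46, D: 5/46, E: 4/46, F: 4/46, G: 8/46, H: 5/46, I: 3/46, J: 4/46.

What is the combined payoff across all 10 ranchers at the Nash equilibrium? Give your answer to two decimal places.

Player j's private return per contributed unit is 8.8 × (j's share). Contributing is weakly dominant for j when that share is at least 1/8.8 = 0.1136, and contributing 0 is dominant otherwise.
The shares above 0.1136 belong to B and G, contributing 25 each; the remaining 8 contribute 0. Total contributed: 50.
The habitat fund pays out 8.8 × 50 = 440.00 in total (split across the unequal shares, but the aggregate is all that matters for the group sum).
The 8 free-riders keep 25 each, adding 200. Group total = 200 + 440.00 = 640.00.

640.00 dollars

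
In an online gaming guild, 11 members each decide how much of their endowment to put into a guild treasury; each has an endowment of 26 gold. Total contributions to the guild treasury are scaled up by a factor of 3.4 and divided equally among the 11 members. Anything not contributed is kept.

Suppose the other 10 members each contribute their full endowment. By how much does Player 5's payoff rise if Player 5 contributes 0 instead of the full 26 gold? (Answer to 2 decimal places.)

Switching from a contribution of 26 to 0 lets Player 5 keep an extra 26 gold, but lowers the guild treasury by 26, which costs Player 5 their own share of that drop: 3.4/11 × 26 = 8.04.
Net gain = 26 − 8.04 = 17.96. The private return per contributed unit (0.3091) is below 1, so free-riding is indeed the best response regardless of what the others do.

17.96 gold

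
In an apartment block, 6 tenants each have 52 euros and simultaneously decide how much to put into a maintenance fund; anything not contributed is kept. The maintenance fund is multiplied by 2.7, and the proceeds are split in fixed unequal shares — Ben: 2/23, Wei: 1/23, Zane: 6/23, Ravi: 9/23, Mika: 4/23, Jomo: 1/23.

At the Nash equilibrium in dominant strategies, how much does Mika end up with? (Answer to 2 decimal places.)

76.42 euros

Player j's private return per contributed unit is 2.7 × (j's share). Contributing is weakly dominant for j when that share is at least 1/2.7 = 0.3704, and contributing 0 is dominant otherwise.
Ravi alone (share 9/23) is above the threshold, contributing 52; the remaining 5 contribute 0. Total contributed: 52.
Mika keeps 52 and receives 2.7 × 52 × 4/23 = 24.42 from the maintenance fund, for a payoff of 76.42.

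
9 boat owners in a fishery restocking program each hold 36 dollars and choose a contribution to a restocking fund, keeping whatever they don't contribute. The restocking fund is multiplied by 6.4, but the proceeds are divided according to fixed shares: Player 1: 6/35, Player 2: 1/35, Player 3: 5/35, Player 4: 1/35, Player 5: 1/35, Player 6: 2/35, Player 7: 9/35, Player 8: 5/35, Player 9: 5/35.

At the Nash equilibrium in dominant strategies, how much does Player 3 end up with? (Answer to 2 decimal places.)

Each unit j contributes comes back to j as 6.4 × (j's share), so j prefers to contribute only if that share exceeds 1/6.4 = 0.1563; otherwise keeping the unit dominates.
Player 1 and Player 7 are above the threshold, contributing 36 each; the remaining 7 contribute 0. Total contributed: 72.
Player 3 keeps 36 and receives 6.4 × 72 × 5/35 = 65.83 from the restocking fund, for a payoff of 101.83.

101.83 dollars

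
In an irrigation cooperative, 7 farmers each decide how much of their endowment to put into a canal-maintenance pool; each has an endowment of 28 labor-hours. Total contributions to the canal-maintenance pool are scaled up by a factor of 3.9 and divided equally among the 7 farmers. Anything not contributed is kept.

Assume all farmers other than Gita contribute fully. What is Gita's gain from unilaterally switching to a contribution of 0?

12.40 labor-hours

Switching from a contribution of 28 to 0 lets Gita keep an extra 28 labor-hours, but lowers the canal-maintenance pool by 28, which costs Gita their own share of that drop: 3.9/7 × 28 = 15.60.
Net gain = 28 − 15.60 = 12.40. The private return per contributed unit (0.5571) is below 1, so free-riding is indeed the best response regardless of what the others do.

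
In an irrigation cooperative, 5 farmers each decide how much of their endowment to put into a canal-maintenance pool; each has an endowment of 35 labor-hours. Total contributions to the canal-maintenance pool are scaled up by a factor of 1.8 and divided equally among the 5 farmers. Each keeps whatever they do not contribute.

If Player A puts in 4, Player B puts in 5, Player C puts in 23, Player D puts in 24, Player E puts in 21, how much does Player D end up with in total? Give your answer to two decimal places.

Total contributed: 4 + 5 + 23 + 24 + 21 = 77.
Each receives 1.8 × 77 / 5 = 27.72 from the canal-maintenance pool.
Player D keeps 35 − 24 = 11, so Player D's payoff is 11 + 27.72 = 38.72.

38.72 labor-hours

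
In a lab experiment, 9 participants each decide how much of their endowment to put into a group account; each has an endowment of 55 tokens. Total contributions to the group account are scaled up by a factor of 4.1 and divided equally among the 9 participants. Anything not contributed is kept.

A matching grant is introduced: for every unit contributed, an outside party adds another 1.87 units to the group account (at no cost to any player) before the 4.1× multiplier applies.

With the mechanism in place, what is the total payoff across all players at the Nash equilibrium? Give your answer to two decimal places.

5824.67 tokens

Under the mechanism each unit contributed yields 4.1 × 2.87 / 9 = 1.3074 back to its contributor per unit of net cost, which exceeds 1, making full contribution the dominant choice for everyone.
At the Nash equilibrium everyone contributes 55. Group total payoff = 4.1 × 2.87 × 495 = 5824.67.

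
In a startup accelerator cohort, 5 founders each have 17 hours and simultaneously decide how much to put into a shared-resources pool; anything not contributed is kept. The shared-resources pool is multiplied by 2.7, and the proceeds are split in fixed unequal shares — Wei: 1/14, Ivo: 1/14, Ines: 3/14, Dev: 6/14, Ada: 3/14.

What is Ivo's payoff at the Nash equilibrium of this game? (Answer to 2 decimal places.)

Player j's private return per contributed unit is 2.7 × (j's share). Contributing is weakly dominant for j when that share is at least 1/2.7 = 0.3704, and contributing 0 is dominant otherwise.
The only share above 0.3704 is Dev's 6/14, contributing 17; the remaining 4 contribute 0. Total contributed: 17.
Ivo keeps 17 and receives 2.7 × 17 × 1/14 = 3.28 from the shared-resources pool, for a payoff of 20.28.

20.28 hours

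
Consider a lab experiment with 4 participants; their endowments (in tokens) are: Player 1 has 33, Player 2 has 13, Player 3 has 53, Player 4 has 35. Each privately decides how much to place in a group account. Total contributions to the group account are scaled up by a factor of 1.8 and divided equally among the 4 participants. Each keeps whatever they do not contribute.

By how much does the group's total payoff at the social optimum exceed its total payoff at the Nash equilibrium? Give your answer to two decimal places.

107.20 tokens

The private return per contributed unit is 1.8/4 = 0.4500 < 1 for every player regardless of endowment, so the Nash equilibrium is zero contribution and the group total is Σ E_j = 33 + 13 + 53 + 35 = 134.
Each contributed unit returns 1.800 to the group, so the social optimum is full contribution by everyone: group total = 1.800 × 134 = 241.20.
Efficiency loss = (1.800 − 1) × 134 = 107.20.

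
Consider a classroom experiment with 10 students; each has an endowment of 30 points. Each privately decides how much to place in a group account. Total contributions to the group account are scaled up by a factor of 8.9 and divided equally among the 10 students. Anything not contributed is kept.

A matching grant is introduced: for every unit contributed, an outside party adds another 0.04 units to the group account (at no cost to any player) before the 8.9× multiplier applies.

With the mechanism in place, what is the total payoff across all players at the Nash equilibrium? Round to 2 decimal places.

Even with the mechanism, each unit contributed returns only 8.9 × 1.04 / 10 = 0.9256 per unit of net cost, so contributing nothing is still dominant.
Everyone keeps their endowment and the group total is 10 × 30 = 300.

300.00 points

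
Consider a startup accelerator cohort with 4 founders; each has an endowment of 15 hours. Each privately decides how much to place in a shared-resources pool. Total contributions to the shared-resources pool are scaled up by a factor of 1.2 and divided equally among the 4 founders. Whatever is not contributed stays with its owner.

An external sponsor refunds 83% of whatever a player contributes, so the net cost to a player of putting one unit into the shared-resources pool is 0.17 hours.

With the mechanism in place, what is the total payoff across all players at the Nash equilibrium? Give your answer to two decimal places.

The effective private return per unit is now (1.2/4) / 0.17 = 1.7647 > 1, so every player's dominant strategy flips to full contribution.
At the Nash equilibrium everyone contributes 15. Group total payoff = 4 × (15 × 0.83 + 1.2 × 15) = 121.80.

121.80 hours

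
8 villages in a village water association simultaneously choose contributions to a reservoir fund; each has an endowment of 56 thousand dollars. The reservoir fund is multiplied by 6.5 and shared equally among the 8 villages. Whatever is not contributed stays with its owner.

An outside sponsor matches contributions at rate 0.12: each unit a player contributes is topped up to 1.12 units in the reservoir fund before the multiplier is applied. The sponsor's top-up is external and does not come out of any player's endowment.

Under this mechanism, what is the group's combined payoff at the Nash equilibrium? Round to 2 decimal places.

448.00 thousand dollars

With the mechanism, a contributed unit returns 6.5 × 1.12 / 8 = 0.9100 per unit of net cost — still below 1 — so contributing 0 remains dominant for every player.
At the Nash equilibrium no one contributes; group total payoff = 8 × 56 = 448.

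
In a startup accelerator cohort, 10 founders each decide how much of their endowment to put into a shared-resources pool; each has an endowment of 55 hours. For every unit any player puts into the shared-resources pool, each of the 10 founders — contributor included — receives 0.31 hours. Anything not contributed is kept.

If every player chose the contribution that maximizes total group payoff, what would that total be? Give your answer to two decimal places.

1705.00 hours

Each contributed unit returns 3.100 to the group as a whole (0.31 to each of 10 players), which exceeds 1, so the social optimum is full contribution: group total = 3.100 × 550 = 1705.00.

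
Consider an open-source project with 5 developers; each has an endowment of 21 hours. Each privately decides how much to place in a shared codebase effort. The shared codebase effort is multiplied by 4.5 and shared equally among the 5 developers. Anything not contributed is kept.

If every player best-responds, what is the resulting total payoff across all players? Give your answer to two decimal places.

Each contributed unit returns 4.5/5 = 0.9000 to its contributor — below 1 — so contributing 0 is dominant for every player. At the Nash equilibrium everyone keeps their 21, and the group total is 5 × 21 = 105.

105.00 hours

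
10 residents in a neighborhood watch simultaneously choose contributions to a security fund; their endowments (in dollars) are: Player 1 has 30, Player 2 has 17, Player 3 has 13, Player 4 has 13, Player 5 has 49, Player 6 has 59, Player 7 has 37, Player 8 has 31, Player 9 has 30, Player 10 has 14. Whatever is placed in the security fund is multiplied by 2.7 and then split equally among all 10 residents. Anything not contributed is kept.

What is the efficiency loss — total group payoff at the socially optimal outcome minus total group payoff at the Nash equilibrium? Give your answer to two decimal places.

The private return per contributed unit is 2.7/10 = 0.2700 < 1 for every player regardless of endowment, so the Nash equilibrium is zero contribution and the group total is Σ E_j = 30 + 17 + 13 + 13 + 49 + 59 + 37 + 31 + 30 + 14 = 293.
Each contributed unit returns 2.700 to the group, so the social optimum is full contribution by everyone: group total = 2.700 × 293 = 791.10.
Efficiency loss = (2.700 − 1) × 293 = 498.10.

498.10 dollars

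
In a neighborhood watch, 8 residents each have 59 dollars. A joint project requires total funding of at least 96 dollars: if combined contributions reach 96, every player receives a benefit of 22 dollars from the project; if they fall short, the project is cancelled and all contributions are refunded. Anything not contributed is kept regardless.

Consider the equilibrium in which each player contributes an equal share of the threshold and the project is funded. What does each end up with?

Equal share of the threshold: 96/8 = 12.
At this profile no one gains by cutting their contribution: any cut drops the total below 96, the project is cancelled, contributions are refunded, and the deviator ends with 59, which is less than 59 − 12 + 22 = 69. Contributing more than 12 just wastes the excess. So contributing exactly 12 is a best response.
Each player's payoff: 59 − 12 + 22 = 69.

69 dollars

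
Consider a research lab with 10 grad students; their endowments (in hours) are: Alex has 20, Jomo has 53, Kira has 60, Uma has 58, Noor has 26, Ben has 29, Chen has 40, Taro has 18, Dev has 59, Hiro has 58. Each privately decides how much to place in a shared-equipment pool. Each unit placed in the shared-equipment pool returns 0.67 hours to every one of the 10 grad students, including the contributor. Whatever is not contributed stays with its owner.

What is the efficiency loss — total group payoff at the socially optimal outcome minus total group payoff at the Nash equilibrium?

2399.70 hours

The private return per contributed unit is 0.67 < 1 for everyone, so the Nash equilibrium is zero contribution and the group total is Σ E_j = 20 + 53 + 60 + 58 + 26 + 29 + 40 + 18 + 59 + 58 = 421.
Each contributed unit returns 6.700 to the group, so the social optimum is full contribution by everyone: group total = 6.700 × 421 = 2820.70.
Efficiency loss = (6.700 − 1) × 421 = 2399.70.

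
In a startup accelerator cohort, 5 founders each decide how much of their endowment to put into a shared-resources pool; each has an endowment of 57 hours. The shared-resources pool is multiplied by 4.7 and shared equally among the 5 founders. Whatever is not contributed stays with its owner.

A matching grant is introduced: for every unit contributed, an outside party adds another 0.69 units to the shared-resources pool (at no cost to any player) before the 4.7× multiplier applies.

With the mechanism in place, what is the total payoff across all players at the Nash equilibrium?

2263.76 hours

The effective private return per unit is now 4.7 × 1.69 / 5 = 1.5886 > 1, so every player's dominant strategy flips to full contribution.
So the Nash equilibrium is full contribution by all 5; the group earns 4.7 × 1.69 × 285 = 2263.76.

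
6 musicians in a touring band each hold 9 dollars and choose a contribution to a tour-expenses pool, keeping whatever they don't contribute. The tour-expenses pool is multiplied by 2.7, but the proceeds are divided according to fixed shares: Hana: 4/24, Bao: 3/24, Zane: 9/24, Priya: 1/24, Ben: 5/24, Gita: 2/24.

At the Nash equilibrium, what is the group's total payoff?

69.30 dollars

For player j, contributing a unit is worthwhile iff 2.7 × (j's share) ≥ 1, i.e. iff j's share is at least 0.3704.
Zane alone (share 9/24) is above the threshold, contributing 9; the remaining 5 contribute 0. Total contributed: 9.
The tour-expenses pool pays out 2.7 × 9 = 24.30 in total (split across the unequal shares, but the aggregate is all that matters for the group sum).
The 5 free-riders keep 9 each, adding 45. Group total = 45 + 24.30 = 69.30.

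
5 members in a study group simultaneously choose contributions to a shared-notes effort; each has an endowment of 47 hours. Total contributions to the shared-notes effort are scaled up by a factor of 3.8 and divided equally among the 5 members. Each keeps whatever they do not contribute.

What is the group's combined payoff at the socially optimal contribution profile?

Each contributed unit returns 3.800 to the group as a whole (0.7600 to each of 5 players), which exceeds 1, so the social optimum is full contribution: group total = 3.800 × 235 = 893.00.

893.00 hours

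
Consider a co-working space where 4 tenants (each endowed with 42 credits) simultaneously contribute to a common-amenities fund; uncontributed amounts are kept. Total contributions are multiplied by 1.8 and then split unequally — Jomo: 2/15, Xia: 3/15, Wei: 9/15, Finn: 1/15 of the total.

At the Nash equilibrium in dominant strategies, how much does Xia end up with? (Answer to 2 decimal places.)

57.12 credits

A player with share s gets back 1.8·s per unit contributed, so full contribution is dominant for anyone with s > 1/1.8 = 0.5556 and zero contribution is dominant for anyone below.
The only share above 0.5556 is Wei's 9/15, contributing 42; the remaining 3 contribute 0. Total contributed: 42.
Xia keeps 42 and receives 1.8 × 42 × 3/15 = 15.12 from the common-amenities fund, for a payoff of 57.12.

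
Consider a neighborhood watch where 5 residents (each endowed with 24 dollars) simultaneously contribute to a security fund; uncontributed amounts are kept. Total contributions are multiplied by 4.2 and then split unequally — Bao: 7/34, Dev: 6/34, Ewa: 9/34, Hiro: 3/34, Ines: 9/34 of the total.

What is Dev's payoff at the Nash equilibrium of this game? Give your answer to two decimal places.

Player j's private return per contributed unit is 4.2 × (j's share). Contributing is weakly dominant for j when that share is at least 1/4.2 = 0.2381, and contributing 0 is dominant otherwise.
Ewa and Ines clear that bar, contributing 24 each; the remaining 3 contribute 0. Total contributed: 48.
Dev keeps 24 and receives 4.2 × 48 × 6/34 = 35.58 from the security fund, for a payoff of 59.58.

59.58 dollars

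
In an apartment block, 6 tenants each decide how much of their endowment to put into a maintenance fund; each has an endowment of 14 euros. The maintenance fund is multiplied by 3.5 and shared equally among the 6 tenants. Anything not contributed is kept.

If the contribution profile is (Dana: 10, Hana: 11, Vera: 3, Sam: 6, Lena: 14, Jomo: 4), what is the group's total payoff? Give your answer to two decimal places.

204.00 euros

Total contributed: 10 + 11 + 3 + 6 + 14 + 4 = 48; total kept: 6 × 14 − 48 = 36.
The maintenance fund pays out 3.5 × 48 = 168.00 in aggregate.
Group total = 36 + 168.00 = 204.00.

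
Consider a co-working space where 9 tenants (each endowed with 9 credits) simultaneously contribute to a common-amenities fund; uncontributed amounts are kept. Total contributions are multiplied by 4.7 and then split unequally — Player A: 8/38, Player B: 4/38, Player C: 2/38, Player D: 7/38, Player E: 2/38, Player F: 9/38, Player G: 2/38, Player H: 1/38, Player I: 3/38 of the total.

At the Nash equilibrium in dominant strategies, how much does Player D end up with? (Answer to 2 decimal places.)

16.79 credits

A player with share s gets back 4.7·s per unit contributed, so full contribution is dominant for anyone with s > 1/4.7 = 0.2128 and zero contribution is dominant for anyone below.
Only Player F (9/38) clears that bar, contributing 9; the remaining 8 contribute 0. Total contributed: 9.
Player D keeps 9 and receives 4.7 × 9 × 7/38 = 7.79 from the common-amenities fund, for a payoff of 16.79.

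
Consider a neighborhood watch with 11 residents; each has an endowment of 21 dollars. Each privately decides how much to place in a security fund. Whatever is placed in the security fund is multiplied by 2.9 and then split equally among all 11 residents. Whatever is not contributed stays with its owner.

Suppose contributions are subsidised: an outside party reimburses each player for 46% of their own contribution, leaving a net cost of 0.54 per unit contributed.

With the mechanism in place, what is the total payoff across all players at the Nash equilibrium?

231.00 dollars

Even with the mechanism, each unit contributed returns only (2.9/11) / 0.54 = 0.4882 per unit of net cost, so contributing nothing is still dominant.
At the Nash equilibrium no one contributes; group total payoff = 11 × 21 = 231.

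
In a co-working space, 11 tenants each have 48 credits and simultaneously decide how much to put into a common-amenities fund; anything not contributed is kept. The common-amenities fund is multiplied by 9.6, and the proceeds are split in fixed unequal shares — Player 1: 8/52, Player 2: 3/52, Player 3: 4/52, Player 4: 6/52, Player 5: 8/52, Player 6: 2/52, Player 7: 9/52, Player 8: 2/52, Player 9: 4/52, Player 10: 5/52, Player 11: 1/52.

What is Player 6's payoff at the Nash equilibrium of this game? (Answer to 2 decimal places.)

Player j's private return per contributed unit is 9.6 × (j's share). Contributing is weakly dominant for j when that share is at least 1/9.6 = 0.1042, and contributing 0 is dominant otherwise.
Player 1, Player 4, Player 5 and Player 7 clear that bar, contributing 48 each; the remaining 7 contribute 0. Total contributed: 192.
Player 6 keeps 48 and receives 9.6 × 192 × 2/52 = 70.89 from the common-amenities fund, for a payoff of 118.89.

118.89 credits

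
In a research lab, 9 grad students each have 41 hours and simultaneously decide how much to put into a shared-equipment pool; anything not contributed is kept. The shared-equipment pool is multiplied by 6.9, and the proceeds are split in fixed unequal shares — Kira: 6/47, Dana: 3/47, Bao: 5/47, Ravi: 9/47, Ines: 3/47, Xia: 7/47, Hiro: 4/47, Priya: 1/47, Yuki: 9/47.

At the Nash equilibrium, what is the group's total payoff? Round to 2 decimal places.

1094.70 hours

For player j, contributing a unit is worthwhile iff 6.9 × (j's share) ≥ 1, i.e. iff j's share is at least 0.1449.
The shares above 0.1449 belong to Ravi, Xia and Yuki, contributing 41 each; the remaining 6 contribute 0. Total contributed: 123.
The shared-equipment pool pays out 6.9 × 123 = 848.70 in total (split across the unequal shares, but the aggregate is all that matters for the group sum).
The 6 free-riders keep 41 each, adding 246. Group total = 246 + 848.70 = 1094.70.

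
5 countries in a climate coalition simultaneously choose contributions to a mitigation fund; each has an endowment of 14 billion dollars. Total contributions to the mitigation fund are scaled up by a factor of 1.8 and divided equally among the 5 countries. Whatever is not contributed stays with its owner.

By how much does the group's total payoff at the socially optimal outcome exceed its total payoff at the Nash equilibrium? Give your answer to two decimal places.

Each contributed unit returns 1.8/5 = 0.3600 to its contributor — below 1 — so contributing 0 is dominant for every player. At the Nash equilibrium everyone keeps their 14, and the group total is 5 × 14 = 70.
Each contributed unit returns 1.800 to the group as a whole (0.3600 to each of 5 players), which exceeds 1, so the social optimum is full contribution: group total = 1.800 × 70 = 126.00.
Efficiency loss = 126.00 − 70 = 56.00.

56.00 billion dollars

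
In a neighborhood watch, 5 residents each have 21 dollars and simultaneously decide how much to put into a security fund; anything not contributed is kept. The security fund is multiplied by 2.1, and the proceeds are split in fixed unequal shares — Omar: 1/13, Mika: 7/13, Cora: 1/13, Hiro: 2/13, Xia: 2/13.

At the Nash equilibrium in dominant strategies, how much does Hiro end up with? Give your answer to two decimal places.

For player j, contributing a unit is worthwhile iff 2.1 × (j's share) ≥ 1, i.e. iff j's share is at least 0.4762.
The only share above 0.4762 is Mika's 7/13, contributing 21; the remaining 4 contribute 0. Total contributed: 21.
Hiro keeps 21 and receives 2.1 × 21 × 2/13 = 6.78 from the security fund, for a payoff of 27.78.

27.78 dollars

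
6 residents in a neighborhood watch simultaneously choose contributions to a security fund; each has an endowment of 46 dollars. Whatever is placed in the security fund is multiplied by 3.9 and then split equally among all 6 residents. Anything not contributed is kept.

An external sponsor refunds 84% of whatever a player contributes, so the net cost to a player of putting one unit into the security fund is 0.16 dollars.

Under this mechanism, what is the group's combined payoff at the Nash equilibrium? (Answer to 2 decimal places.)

The effective private return per unit is now (3.9/6) / 0.16 = 4.0625 > 1, so every player's dominant strategy flips to full contribution.
At the Nash equilibrium everyone contributes 46. Group total payoff = 6 × (46 × 0.84 + 3.9 × 46) = 1308.24.

1308.24 dollars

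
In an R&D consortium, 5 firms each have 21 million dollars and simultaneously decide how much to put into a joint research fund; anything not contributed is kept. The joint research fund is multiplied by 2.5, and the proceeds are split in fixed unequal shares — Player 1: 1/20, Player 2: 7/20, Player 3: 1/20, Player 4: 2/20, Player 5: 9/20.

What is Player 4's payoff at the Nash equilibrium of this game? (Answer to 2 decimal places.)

26.25 million dollars

Player j's private return per contributed unit is 2.5 × (j's share). Contributing is weakly dominant for j when that share is at least 1/2.5 = 0.4000, and contributing 0 is dominant otherwise.
The only share above 0.4000 is Player 5's 9/20, contributing 21; the remaining 4 contribute 0. Total contributed: 21.
Player 4 keeps 21 and receives 2.5 × 21 × 2/20 = 5.25 from the joint research fund, for a payoff of 26.25.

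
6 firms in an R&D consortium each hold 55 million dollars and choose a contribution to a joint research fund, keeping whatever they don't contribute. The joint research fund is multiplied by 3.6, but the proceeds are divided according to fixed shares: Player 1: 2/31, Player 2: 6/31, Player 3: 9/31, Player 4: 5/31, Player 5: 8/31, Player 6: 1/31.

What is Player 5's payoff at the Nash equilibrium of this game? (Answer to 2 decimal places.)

106.10 million dollars

For player j, contributing a unit is worthwhile iff 3.6 × (j's share) ≥ 1, i.e. iff j's share is at least 0.2778.
Player 3 alone (share 9/31) is above the threshold, contributing 55; the remaining 5 contribute 0. Total contributed: 55.
Player 5 keeps 55 and receives 3.6 × 55 × 8/31 = 51.10 from the joint research fund, for a payoff of 106.10.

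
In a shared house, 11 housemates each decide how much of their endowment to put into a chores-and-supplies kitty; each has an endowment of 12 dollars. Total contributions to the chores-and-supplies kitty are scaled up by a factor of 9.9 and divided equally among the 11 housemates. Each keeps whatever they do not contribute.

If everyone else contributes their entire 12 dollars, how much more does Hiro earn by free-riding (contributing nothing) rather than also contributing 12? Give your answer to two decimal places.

Switching from a contribution of 12 to 0 lets Hiro keep an extra 12 dollars, but lowers the chores-and-supplies kitty by 12, which costs Hiro their own share of that drop: 9.9/11 × 12 = 10.80.
Net gain = 12 − 10.80 = 1.20. The private return per contributed unit (0.9000) is below 1, so free-riding is indeed the best response regardless of what the others do.

1.20 dollars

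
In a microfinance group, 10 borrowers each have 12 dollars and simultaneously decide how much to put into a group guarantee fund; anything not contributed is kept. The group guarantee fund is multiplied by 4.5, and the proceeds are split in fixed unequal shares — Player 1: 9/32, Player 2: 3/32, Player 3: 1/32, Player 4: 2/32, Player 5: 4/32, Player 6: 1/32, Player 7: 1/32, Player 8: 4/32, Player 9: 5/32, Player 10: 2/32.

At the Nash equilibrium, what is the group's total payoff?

162.00 dollars

For player j, contributing a unit is worthwhile iff 4.5 × (j's share) ≥ 1, i.e. iff j's share is at least 0.2222.
The only share above 0.2222 is Player 1's 9/32, contributing 12; the remaining 9 contribute 0. Total contributed: 12.
The group guarantee fund pays out 4.5 × 12 = 54.00 in total (split across the unequal shares, but the aggregate is all that matters for the group sum).
The 9 free-riders keep 12 each, adding 108. Group total = 108 + 54.00 = 162.00.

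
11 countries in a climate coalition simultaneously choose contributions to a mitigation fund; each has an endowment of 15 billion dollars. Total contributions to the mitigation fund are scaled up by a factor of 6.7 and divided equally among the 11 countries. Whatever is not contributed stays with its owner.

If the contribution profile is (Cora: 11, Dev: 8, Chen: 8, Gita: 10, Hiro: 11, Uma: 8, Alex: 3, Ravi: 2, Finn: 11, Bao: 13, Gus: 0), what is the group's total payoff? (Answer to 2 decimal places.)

649.50 billion dollars

Total contributed: 11 + 8 + 8 + 10 + 11 + 8 + 3 + 2 + 11 + 13 + 0 = 85; total kept: 11 × 15 − 85 = 80.
The mitigation fund pays out 6.7 × 85 = 569.50 in aggregate.
Group total = 80 + 569.50 = 649.50.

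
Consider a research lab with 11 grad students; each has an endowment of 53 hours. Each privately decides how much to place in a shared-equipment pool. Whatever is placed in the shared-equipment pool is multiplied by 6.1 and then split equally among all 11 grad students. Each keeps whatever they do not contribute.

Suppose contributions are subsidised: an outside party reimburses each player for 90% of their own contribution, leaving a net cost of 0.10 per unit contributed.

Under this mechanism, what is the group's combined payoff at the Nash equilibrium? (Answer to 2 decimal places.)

4081.00 hours

The effective private return per unit is now (6.1/11) / 0.10 = 5.5455 > 1, so every player's dominant strategy flips to full contribution.
At the Nash equilibrium everyone contributes 53. Group total payoff = 11 × (53 × 0.90 + 6.1 × 53) = 4081.00.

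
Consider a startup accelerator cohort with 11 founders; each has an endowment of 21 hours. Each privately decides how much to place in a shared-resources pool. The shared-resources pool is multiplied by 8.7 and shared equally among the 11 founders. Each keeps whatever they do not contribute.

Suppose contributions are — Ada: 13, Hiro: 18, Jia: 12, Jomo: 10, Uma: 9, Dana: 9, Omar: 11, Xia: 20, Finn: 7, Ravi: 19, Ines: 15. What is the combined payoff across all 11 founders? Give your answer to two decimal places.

Total contributed: 13 + 18 + 12 + 10 + 9 + 9 + 11 + 20 + 7 + 19 + 15 = 143; total kept: 11 × 21 − 143 = 88.
The shared-resources pool pays out 8.7 × 143 = 1244.10 in aggregate.
Group total = 88 + 1244.10 = 1332.10.

1332.10 hours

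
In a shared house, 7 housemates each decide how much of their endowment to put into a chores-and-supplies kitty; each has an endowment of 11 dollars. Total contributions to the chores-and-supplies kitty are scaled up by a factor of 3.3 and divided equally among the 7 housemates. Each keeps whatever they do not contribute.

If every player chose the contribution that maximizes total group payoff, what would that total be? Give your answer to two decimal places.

Each contributed unit returns 3.300 to the group as a whole (0.4714 to each of 7 players), which exceeds 1, so the social optimum is full contribution: group total = 3.300 × 77 = 254.10.

254.10 dollars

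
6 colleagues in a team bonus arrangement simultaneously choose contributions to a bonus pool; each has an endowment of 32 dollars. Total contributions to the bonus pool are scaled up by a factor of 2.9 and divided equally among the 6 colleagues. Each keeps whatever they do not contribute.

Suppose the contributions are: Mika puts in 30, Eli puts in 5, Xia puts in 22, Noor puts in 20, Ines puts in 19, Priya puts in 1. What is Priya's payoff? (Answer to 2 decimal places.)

Total contributed: 30 + 5 + 22 + 20 + 19 + 1 = 97.
Each receives 2.9 × 97 / 6 = 46.88 from the bonus pool.
Priya keeps 32 − 1 = 31, so Priya's payoff is 31 + 46.88 = 77.88.

77.88 dollars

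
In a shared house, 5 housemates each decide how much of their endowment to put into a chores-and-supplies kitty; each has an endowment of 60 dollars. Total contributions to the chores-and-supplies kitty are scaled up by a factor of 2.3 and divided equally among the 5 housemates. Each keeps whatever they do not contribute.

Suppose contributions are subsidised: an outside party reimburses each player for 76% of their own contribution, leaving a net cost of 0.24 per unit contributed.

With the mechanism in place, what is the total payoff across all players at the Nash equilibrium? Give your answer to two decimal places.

918.00 dollars

With the mechanism, a contributed unit returns (2.3/5) / 0.24 = 1.9167 per unit of net cost to the contributor — now above 1 — so contributing fully is weakly dominant for every player.
So the Nash equilibrium is full contribution by all 5; the group earns 5 × (60 × 0.76 + 2.3 × 60) = 918.00.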